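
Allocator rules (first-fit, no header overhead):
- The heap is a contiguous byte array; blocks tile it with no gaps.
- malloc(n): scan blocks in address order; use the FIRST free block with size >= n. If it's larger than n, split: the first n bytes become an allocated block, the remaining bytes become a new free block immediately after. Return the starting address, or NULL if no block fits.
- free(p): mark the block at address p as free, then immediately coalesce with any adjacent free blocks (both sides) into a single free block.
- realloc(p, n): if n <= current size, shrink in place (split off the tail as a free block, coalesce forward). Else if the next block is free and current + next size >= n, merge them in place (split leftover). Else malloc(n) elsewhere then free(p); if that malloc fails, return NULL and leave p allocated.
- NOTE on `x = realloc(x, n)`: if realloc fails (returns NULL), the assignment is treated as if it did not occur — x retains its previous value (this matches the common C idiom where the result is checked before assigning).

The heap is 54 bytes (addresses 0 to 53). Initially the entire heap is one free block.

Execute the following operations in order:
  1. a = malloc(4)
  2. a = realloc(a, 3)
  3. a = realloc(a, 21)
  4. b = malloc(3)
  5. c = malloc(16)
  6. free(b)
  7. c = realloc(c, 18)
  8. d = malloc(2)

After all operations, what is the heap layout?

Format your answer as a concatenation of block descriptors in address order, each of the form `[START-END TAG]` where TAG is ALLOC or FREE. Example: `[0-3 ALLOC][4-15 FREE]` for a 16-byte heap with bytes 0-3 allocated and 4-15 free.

Answer: [0-20 ALLOC][21-22 ALLOC][23-23 FREE][24-41 ALLOC][42-53 FREE]

Derivation:
Op 1: a = malloc(4) -> a = 0; heap: [0-3 ALLOC][4-53 FREE]
Op 2: a = realloc(a, 3) -> a = 0; heap: [0-2 ALLOC][3-53 FREE]
Op 3: a = realloc(a, 21) -> a = 0; heap: [0-20 ALLOC][21-53 FREE]
Op 4: b = malloc(3) -> b = 21; heap: [0-20 ALLOC][21-23 ALLOC][24-53 FREE]
Op 5: c = malloc(16) -> c = 24; heap: [0-20 ALLOC][21-23 ALLOC][24-39 ALLOC][40-53 FREE]
Op 6: free(b) -> (freed b); heap: [0-20 ALLOC][21-23 FREE][24-39 ALLOC][40-53 FREE]
Op 7: c = realloc(c, 18) -> c = 24; heap: [0-20 ALLOC][21-23 FREE][24-41 ALLOC][42-53 FREE]
Op 8: d = malloc(2) -> d = 21; heap: [0-20 ALLOC][21-22 ALLOC][23-23 FREE][24-41 ALLOC][42-53 FREE]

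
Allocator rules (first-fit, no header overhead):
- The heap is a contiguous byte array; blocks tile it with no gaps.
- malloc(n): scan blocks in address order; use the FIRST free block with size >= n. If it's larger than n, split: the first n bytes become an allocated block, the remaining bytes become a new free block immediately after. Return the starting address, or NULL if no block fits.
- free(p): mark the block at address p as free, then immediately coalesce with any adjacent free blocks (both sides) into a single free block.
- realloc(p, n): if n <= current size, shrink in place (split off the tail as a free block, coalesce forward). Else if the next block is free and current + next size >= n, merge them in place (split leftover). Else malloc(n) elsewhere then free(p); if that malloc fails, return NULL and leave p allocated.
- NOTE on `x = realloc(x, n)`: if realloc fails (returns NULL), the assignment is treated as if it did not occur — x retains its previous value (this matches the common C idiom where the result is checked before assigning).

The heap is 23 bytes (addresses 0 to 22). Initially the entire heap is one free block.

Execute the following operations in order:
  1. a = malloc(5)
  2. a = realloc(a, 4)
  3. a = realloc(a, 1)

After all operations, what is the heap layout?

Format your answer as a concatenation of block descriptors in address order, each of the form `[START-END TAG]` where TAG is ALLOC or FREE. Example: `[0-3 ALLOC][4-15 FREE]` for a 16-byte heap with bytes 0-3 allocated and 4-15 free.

Op 1: a = malloc(5) -> a = 0; heap: [0-4 ALLOC][5-22 FREE]
Op 2: a = realloc(a, 4) -> a = 0; heap: [0-3 ALLOC][4-22 FREE]
Op 3: a = realloc(a, 1) -> a = 0; heap: [0-0 ALLOC][1-22 FREE]

Answer: [0-0 ALLOC][1-22 FREE]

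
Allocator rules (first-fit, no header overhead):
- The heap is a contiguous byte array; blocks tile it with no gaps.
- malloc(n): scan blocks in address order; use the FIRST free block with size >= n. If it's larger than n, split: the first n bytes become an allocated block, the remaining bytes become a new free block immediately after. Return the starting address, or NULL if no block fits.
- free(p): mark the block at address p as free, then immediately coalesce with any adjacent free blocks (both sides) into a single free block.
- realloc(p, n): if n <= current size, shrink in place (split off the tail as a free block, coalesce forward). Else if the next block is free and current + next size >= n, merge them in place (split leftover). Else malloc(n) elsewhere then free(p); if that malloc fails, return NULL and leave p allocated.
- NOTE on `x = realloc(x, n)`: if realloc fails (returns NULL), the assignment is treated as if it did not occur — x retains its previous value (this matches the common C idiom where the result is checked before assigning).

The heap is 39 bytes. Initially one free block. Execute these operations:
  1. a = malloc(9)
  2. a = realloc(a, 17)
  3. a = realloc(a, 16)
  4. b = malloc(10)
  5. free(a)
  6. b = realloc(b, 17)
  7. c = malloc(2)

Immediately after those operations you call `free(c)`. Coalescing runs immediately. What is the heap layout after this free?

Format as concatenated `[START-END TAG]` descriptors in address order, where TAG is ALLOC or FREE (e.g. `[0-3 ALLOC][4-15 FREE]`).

Op 1: a = malloc(9) -> a = 0; heap: [0-8 ALLOC][9-38 FREE]
Op 2: a = realloc(a, 17) -> a = 0; heap: [0-16 ALLOC][17-38 FREE]
Op 3: a = realloc(a, 16) -> a = 0; heap: [0-15 ALLOC][16-38 FREE]
Op 4: b = malloc(10) -> b = 16; heap: [0-15 ALLOC][16-25 ALLOC][26-38 FREE]
Op 5: free(a) -> (freed a); heap: [0-15 FREE][16-25 ALLOC][26-38 FREE]
Op 6: b = realloc(b, 17) -> b = 16; heap: [0-15 FREE][16-32 ALLOC][33-38 FREE]
Op 7: c = malloc(2) -> c = 0; heap: [0-1 ALLOC][2-15 FREE][16-32 ALLOC][33-38 FREE]
free(c): c = 0 -> block [0-1 ALLOC]; mark free, coalesce with adjacent free neighbors -> [0-15 FREE][16-32 ALLOC][33-38 FREE]

Answer: [0-15 FREE][16-32 ALLOC][33-38 FREE]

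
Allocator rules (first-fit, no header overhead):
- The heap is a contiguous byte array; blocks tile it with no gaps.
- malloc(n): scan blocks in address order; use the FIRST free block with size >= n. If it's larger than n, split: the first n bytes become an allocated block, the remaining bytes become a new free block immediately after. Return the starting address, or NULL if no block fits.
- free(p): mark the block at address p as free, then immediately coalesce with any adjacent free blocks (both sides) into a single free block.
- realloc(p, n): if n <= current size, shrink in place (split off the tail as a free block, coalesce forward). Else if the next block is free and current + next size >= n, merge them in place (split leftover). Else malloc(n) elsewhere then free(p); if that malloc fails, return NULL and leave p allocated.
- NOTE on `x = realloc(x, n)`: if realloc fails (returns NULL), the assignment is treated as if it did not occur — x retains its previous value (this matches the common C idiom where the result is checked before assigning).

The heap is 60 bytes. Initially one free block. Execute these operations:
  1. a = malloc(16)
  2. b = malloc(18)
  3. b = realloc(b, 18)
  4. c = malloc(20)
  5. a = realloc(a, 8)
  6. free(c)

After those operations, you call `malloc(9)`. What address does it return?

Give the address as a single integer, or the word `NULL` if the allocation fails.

Op 1: a = malloc(16) -> a = 0; heap: [0-15 ALLOC][16-59 FREE]
Op 2: b = malloc(18) -> b = 16; heap: [0-15 ALLOC][16-33 ALLOC][34-59 FREE]
Op 3: b = realloc(b, 18) -> b = 16; heap: [0-15 ALLOC][16-33 ALLOC][34-59 FREE]
Op 4: c = malloc(20) -> c = 34; heap: [0-15 ALLOC][16-33 ALLOC][34-53 ALLOC][54-59 FREE]
Op 5: a = realloc(a, 8) -> a = 0; heap: [0-7 ALLOC][8-15 FREE][16-33 ALLOC][34-53 ALLOC][54-59 FREE]
Op 6: free(c) -> (freed c); heap: [0-7 ALLOC][8-15 FREE][16-33 ALLOC][34-59 FREE]
malloc(9): first-fit scan over [0-7 ALLOC][8-15 FREE][16-33 ALLOC][34-59 FREE] -> 34

Answer: 34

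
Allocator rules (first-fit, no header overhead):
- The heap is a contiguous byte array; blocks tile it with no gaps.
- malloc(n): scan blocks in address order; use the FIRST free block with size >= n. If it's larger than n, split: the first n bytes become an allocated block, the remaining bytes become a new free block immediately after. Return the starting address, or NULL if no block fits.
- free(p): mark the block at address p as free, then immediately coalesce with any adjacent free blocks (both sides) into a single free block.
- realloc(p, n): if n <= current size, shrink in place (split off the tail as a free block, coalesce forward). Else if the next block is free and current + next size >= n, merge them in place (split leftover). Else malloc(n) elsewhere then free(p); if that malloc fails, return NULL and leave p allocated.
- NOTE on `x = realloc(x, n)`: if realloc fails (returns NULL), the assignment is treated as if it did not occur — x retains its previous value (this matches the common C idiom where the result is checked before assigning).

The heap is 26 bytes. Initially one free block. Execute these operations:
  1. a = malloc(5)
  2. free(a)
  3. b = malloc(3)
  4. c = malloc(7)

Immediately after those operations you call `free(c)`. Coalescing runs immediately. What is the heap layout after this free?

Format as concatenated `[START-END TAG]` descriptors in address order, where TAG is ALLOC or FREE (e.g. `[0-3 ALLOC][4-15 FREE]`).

Answer: [0-2 ALLOC][3-25 FREE]

Derivation:
Op 1: a = malloc(5) -> a = 0; heap: [0-4 ALLOC][5-25 FREE]
Op 2: free(a) -> (freed a); heap: [0-25 FREE]
Op 3: b = malloc(3) -> b = 0; heap: [0-2 ALLOC][3-25 FREE]
Op 4: c = malloc(7) -> c = 3; heap: [0-2 ALLOC][3-9 ALLOC][10-25 FREE]
free(c): c = 3 -> block [3-9 ALLOC]; mark free, coalesce with adjacent free neighbors -> [0-2 ALLOC][3-25 FREE]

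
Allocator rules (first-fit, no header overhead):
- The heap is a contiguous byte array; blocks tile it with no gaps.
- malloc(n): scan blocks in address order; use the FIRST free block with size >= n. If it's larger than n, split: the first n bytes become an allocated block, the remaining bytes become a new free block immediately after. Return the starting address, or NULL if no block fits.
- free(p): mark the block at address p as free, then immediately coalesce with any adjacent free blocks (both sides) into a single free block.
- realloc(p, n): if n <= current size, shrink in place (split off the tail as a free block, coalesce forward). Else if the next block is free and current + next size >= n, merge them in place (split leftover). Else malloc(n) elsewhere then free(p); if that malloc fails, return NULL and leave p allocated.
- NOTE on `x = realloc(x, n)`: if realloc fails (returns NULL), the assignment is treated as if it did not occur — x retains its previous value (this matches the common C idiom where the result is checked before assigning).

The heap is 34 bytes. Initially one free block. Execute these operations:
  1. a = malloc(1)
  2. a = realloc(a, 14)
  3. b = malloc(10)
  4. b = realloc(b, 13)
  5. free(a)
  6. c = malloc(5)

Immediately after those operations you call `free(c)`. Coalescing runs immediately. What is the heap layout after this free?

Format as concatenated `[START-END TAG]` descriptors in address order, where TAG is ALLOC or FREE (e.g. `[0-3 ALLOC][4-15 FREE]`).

Answer: [0-13 FREE][14-26 ALLOC][27-33 FREE]

Derivation:
Op 1: a = malloc(1) -> a = 0; heap: [0-0 ALLOC][1-33 FREE]
Op 2: a = realloc(a, 14) -> a = 0; heap: [0-13 ALLOC][14-33 FREE]
Op 3: b = malloc(10) -> b = 14; heap: [0-13 ALLOC][14-23 ALLOC][24-33 FREE]
Op 4: b = realloc(b, 13) -> b = 14; heap: [0-13 ALLOC][14-26 ALLOC][27-33 FREE]
Op 5: free(a) -> (freed a); heap: [0-13 FREE][14-26 ALLOC][27-33 FREE]
Op 6: c = malloc(5) -> c = 0; heap: [0-4 ALLOC][5-13 FREE][14-26 ALLOC][27-33 FREE]
free(c): c = 0 -> block [0-4 ALLOC]; mark free, coalesce with adjacent free neighbors -> [0-13 FREE][14-26 ALLOC][27-33 FREE]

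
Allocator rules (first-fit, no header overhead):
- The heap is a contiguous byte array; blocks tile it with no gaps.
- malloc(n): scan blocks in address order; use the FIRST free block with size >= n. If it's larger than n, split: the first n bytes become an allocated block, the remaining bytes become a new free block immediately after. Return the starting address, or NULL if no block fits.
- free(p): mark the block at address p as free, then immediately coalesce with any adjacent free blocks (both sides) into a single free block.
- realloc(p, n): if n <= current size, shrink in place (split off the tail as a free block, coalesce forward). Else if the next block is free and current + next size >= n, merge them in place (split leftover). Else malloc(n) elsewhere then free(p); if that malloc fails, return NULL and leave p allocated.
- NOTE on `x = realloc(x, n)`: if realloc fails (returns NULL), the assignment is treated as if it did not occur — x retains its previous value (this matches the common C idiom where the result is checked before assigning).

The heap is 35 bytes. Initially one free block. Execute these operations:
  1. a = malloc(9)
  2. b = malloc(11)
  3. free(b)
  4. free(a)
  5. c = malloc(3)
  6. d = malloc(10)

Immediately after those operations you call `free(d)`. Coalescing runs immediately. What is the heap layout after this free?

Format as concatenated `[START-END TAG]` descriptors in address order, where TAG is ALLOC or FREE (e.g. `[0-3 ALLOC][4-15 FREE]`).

Op 1: a = malloc(9) -> a = 0; heap: [0-8 ALLOC][9-34 FREE]
Op 2: b = malloc(11) -> b = 9; heap: [0-8 ALLOC][9-19 ALLOC][20-34 FREE]
Op 3: free(b) -> (freed b); heap: [0-8 ALLOC][9-34 FREE]
Op 4: free(a) -> (freed a); heap: [0-34 FREE]
Op 5: c = malloc(3) -> c = 0; heap: [0-2 ALLOC][3-34 FREE]
Op 6: d = malloc(10) -> d = 3; heap: [0-2 ALLOC][3-12 ALLOC][13-34 FREE]
free(d): d = 3 -> block [3-12 ALLOC]; mark free, coalesce with adjacent free neighbors -> [0-2 ALLOC][3-34 FREE]

Answer: [0-2 ALLOC][3-34 FREE]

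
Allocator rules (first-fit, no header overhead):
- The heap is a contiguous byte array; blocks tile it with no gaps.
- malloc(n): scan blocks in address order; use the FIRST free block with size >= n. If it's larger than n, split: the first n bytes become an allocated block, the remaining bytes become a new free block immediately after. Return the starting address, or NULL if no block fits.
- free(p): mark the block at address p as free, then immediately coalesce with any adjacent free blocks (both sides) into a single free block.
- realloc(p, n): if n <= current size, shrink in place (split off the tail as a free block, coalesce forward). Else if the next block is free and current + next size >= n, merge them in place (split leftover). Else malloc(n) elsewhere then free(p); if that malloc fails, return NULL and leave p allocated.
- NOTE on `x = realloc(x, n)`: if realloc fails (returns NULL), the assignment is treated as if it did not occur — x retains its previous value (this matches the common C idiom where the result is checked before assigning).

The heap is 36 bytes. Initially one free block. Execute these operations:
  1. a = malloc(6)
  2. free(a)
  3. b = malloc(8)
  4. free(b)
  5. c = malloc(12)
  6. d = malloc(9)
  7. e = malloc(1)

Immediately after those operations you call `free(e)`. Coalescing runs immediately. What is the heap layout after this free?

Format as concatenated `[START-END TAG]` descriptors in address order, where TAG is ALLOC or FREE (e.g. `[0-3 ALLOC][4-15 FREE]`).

Answer: [0-11 ALLOC][12-20 ALLOC][21-35 FREE]

Derivation:
Op 1: a = malloc(6) -> a = 0; heap: [0-5 ALLOC][6-35 FREE]
Op 2: free(a) -> (freed a); heap: [0-35 FREE]
Op 3: b = malloc(8) -> b = 0; heap: [0-7 ALLOC][8-35 FREE]
Op 4: free(b) -> (freed b); heap: [0-35 FREE]
Op 5: c = malloc(12) -> c = 0; heap: [0-11 ALLOC][12-35 FREE]
Op 6: d = malloc(9) -> d = 12; heap: [0-11 ALLOC][12-20 ALLOC][21-35 FREE]
Op 7: e = malloc(1) -> e = 21; heap: [0-11 ALLOC][12-20 ALLOC][21-21 ALLOC][22-35 FREE]
free(e): e = 21 -> block [21-21 ALLOC]; mark free, coalesce with adjacent free neighbors -> [0-11 ALLOC][12-20 ALLOC][21-35 FREE]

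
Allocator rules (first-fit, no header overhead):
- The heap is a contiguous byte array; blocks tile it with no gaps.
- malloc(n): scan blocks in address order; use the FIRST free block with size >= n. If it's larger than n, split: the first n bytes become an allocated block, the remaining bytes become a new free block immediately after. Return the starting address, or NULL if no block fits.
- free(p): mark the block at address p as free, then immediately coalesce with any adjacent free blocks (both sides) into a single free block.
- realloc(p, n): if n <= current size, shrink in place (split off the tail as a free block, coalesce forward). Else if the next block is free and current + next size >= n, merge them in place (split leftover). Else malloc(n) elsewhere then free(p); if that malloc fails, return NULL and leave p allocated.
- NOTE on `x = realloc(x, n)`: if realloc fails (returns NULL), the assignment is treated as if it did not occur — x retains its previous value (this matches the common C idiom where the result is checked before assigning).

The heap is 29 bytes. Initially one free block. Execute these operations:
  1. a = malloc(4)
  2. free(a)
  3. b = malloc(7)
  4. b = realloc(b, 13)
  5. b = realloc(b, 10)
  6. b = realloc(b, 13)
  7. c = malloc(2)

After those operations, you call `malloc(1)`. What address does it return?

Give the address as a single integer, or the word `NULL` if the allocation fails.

Op 1: a = malloc(4) -> a = 0; heap: [0-3 ALLOC][4-28 FREE]
Op 2: free(a) -> (freed a); heap: [0-28 FREE]
Op 3: b = malloc(7) -> b = 0; heap: [0-6 ALLOC][7-28 FREE]
Op 4: b = realloc(b, 13) -> b = 0; heap: [0-12 ALLOC][13-28 FREE]
Op 5: b = realloc(b, 10) -> b = 0; heap: [0-9 ALLOC][10-28 FREE]
Op 6: b = realloc(b, 13) -> b = 0; heap: [0-12 ALLOC][13-28 FREE]
Op 7: c = malloc(2) -> c = 13; heap: [0-12 ALLOC][13-14 ALLOC][15-28 FREE]
malloc(1): first-fit scan over [0-12 ALLOC][13-14 ALLOC][15-28 FREE] -> 15

Answer: 15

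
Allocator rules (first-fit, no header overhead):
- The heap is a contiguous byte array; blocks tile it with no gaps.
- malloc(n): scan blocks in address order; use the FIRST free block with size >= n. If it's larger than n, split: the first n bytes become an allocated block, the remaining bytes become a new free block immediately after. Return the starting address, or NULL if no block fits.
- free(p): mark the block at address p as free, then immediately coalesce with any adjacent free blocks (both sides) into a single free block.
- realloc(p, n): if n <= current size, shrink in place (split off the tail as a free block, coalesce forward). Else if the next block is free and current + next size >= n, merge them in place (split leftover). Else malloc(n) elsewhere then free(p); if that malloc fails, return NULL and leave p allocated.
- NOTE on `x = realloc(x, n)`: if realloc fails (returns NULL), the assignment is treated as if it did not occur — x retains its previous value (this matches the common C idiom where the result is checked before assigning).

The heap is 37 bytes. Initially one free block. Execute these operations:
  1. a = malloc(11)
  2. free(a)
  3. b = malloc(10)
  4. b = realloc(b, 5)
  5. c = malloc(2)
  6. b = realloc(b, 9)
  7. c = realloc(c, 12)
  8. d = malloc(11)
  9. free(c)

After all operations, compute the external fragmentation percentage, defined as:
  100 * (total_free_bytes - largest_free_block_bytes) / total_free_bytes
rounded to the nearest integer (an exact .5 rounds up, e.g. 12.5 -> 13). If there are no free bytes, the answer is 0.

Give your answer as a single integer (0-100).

Op 1: a = malloc(11) -> a = 0; heap: [0-10 ALLOC][11-36 FREE]
Op 2: free(a) -> (freed a); heap: [0-36 FREE]
Op 3: b = malloc(10) -> b = 0; heap: [0-9 ALLOC][10-36 FREE]
Op 4: b = realloc(b, 5) -> b = 0; heap: [0-4 ALLOC][5-36 FREE]
Op 5: c = malloc(2) -> c = 5; heap: [0-4 ALLOC][5-6 ALLOC][7-36 FREE]
Op 6: b = realloc(b, 9) -> b = 7; heap: [0-4 FREE][5-6 ALLOC][7-15 ALLOC][16-36 FREE]
Op 7: c = realloc(c, 12) -> c = 16; heap: [0-6 FREE][7-15 ALLOC][16-27 ALLOC][28-36 FREE]
Op 8: d = malloc(11) -> d = NULL; heap: [0-6 FREE][7-15 ALLOC][16-27 ALLOC][28-36 FREE]
Op 9: free(c) -> (freed c); heap: [0-6 FREE][7-15 ALLOC][16-36 FREE]
Free blocks: [7 21] total_free=28 largest=21 -> 100*(28-21)/28 = 700/28 = 25

Answer: 25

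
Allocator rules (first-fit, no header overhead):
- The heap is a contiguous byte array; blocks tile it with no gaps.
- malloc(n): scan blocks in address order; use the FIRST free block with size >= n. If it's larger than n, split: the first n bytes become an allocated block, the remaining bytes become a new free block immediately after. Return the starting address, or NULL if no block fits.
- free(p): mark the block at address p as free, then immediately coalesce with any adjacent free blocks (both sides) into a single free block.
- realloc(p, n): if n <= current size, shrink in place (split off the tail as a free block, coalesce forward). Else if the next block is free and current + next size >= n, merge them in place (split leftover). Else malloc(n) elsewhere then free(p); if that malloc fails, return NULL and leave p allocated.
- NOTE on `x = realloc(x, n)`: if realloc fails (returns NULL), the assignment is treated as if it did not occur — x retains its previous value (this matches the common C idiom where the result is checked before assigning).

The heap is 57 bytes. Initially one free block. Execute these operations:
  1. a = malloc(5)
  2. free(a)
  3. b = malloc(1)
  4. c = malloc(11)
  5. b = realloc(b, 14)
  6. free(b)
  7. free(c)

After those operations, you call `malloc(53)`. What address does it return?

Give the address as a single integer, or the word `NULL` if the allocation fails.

Op 1: a = malloc(5) -> a = 0; heap: [0-4 ALLOC][5-56 FREE]
Op 2: free(a) -> (freed a); heap: [0-56 FREE]
Op 3: b = malloc(1) -> b = 0; heap: [0-0 ALLOC][1-56 FREE]
Op 4: c = malloc(11) -> c = 1; heap: [0-0 ALLOC][1-11 ALLOC][12-56 FREE]
Op 5: b = realloc(b, 14) -> b = 12; heap: [0-0 FREE][1-11 ALLOC][12-25 ALLOC][26-56 FREE]
Op 6: free(b) -> (freed b); heap: [0-0 FREE][1-11 ALLOC][12-56 FREE]
Op 7: free(c) -> (freed c); heap: [0-56 FREE]
malloc(53): first-fit scan over [0-56 FREE] -> 0

Answer: 0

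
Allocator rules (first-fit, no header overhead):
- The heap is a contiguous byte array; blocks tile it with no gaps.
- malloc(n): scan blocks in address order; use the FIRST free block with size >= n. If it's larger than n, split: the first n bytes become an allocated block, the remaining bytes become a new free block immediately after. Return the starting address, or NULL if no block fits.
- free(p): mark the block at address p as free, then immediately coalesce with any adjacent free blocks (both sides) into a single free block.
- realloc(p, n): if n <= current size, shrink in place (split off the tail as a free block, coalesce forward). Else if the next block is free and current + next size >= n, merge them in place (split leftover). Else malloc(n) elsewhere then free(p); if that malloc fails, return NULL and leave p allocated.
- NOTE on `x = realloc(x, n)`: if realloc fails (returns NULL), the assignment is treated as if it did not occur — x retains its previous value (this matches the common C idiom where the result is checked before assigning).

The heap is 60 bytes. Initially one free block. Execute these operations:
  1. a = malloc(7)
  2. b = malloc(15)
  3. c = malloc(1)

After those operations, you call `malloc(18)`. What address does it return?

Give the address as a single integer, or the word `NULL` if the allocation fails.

Answer: 23

Derivation:
Op 1: a = malloc(7) -> a = 0; heap: [0-6 ALLOC][7-59 FREE]
Op 2: b = malloc(15) -> b = 7; heap: [0-6 ALLOC][7-21 ALLOC][22-59 FREE]
Op 3: c = malloc(1) -> c = 22; heap: [0-6 ALLOC][7-21 ALLOC][22-22 ALLOC][23-59 FREE]
malloc(18): first-fit scan over [0-6 ALLOC][7-21 ALLOC][22-22 ALLOC][23-59 FREE] -> 23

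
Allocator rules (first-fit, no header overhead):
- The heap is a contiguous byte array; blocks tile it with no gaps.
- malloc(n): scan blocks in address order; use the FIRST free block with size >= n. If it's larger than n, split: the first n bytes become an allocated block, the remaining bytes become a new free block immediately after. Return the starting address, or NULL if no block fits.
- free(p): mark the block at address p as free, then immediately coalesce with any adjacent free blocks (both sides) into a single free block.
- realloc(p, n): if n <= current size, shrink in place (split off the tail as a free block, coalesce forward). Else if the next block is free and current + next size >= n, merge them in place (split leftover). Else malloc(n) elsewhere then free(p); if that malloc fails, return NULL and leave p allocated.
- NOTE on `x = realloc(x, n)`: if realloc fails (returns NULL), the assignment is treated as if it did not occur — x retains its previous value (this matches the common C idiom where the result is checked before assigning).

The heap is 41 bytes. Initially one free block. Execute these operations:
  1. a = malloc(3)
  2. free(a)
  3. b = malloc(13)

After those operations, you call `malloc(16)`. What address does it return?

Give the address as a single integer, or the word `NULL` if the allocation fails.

Answer: 13

Derivation:
Op 1: a = malloc(3) -> a = 0; heap: [0-2 ALLOC][3-40 FREE]
Op 2: free(a) -> (freed a); heap: [0-40 FREE]
Op 3: b = malloc(13) -> b = 0; heap: [0-12 ALLOC][13-40 FREE]
malloc(16): first-fit scan over [0-12 ALLOC][13-40 FREE] -> 13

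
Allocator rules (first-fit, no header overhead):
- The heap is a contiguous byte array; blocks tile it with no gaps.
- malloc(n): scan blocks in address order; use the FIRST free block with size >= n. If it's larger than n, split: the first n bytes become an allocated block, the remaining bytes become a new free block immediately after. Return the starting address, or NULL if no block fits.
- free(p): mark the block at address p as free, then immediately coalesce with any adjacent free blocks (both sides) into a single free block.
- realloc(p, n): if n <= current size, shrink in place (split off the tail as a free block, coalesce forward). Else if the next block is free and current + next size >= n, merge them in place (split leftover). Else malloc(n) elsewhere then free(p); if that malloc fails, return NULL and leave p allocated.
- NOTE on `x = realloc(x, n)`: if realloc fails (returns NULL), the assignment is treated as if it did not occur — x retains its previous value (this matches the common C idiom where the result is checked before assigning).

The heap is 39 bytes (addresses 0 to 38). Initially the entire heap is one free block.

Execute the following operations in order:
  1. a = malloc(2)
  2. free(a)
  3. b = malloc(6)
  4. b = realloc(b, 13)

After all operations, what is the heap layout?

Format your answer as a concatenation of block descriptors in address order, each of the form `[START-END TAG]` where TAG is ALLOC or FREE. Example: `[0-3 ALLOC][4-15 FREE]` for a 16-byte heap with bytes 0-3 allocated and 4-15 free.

Answer: [0-12 ALLOC][13-38 FREE]

Derivation:
Op 1: a = malloc(2) -> a = 0; heap: [0-1 ALLOC][2-38 FREE]
Op 2: free(a) -> (freed a); heap: [0-38 FREE]
Op 3: b = malloc(6) -> b = 0; heap: [0-5 ALLOC][6-38 FREE]
Op 4: b = realloc(b, 13) -> b = 0; heap: [0-12 ALLOC][13-38 FREE]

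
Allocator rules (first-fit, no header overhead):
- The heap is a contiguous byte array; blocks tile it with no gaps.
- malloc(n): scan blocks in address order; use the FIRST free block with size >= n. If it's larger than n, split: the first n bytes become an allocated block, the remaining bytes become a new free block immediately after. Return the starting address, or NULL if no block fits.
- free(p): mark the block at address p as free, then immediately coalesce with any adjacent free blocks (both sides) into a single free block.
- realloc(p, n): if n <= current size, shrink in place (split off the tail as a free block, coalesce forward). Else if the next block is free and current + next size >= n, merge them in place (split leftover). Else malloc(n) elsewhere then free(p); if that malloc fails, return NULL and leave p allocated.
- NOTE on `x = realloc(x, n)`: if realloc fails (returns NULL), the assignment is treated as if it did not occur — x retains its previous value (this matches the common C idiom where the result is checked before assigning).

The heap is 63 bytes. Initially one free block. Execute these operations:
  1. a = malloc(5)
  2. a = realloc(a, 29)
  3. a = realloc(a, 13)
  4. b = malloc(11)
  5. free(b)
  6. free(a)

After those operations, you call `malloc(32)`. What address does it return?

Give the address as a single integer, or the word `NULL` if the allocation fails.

Answer: 0

Derivation:
Op 1: a = malloc(5) -> a = 0; heap: [0-4 ALLOC][5-62 FREE]
Op 2: a = realloc(a, 29) -> a = 0; heap: [0-28 ALLOC][29-62 FREE]
Op 3: a = realloc(a, 13) -> a = 0; heap: [0-12 ALLOC][13-62 FREE]
Op 4: b = malloc(11) -> b = 13; heap: [0-12 ALLOC][13-23 ALLOC][24-62 FREE]
Op 5: free(b) -> (freed b); heap: [0-12 ALLOC][13-62 FREE]
Op 6: free(a) -> (freed a); heap: [0-62 FREE]
malloc(32): first-fit scan over [0-62 FREE] -> 0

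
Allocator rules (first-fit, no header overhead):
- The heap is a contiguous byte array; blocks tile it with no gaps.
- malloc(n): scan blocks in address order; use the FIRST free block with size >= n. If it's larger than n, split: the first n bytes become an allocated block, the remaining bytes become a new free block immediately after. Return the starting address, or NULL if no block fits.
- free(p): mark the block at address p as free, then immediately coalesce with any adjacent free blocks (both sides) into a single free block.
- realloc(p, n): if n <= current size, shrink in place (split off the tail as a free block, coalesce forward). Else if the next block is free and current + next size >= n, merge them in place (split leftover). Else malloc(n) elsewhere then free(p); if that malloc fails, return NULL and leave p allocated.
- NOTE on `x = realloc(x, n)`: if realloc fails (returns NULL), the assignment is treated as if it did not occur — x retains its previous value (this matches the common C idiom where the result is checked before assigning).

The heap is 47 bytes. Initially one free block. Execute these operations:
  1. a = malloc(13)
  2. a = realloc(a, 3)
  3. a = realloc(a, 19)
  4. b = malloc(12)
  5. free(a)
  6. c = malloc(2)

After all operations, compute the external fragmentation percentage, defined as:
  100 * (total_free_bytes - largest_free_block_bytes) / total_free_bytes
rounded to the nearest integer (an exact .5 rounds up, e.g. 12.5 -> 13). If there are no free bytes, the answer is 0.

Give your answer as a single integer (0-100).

Op 1: a = malloc(13) -> a = 0; heap: [0-12 ALLOC][13-46 FREE]
Op 2: a = realloc(a, 3) -> a = 0; heap: [0-2 ALLOC][3-46 FREE]
Op 3: a = realloc(a, 19) -> a = 0; heap: [0-18 ALLOC][19-46 FREE]
Op 4: b = malloc(12) -> b = 19; heap: [0-18 ALLOC][19-30 ALLOC][31-46 FREE]
Op 5: free(a) -> (freed a); heap: [0-18 FREE][19-30 ALLOC][31-46 FREE]
Op 6: c = malloc(2) -> c = 0; heap: [0-1 ALLOC][2-18 FREE][19-30 ALLOC][31-46 FREE]
Free blocks: [17 16] total_free=33 largest=17 -> 100*(33-17)/33 = 1600/33 ≈ 48.485 -> rounds to 48

Answer: 48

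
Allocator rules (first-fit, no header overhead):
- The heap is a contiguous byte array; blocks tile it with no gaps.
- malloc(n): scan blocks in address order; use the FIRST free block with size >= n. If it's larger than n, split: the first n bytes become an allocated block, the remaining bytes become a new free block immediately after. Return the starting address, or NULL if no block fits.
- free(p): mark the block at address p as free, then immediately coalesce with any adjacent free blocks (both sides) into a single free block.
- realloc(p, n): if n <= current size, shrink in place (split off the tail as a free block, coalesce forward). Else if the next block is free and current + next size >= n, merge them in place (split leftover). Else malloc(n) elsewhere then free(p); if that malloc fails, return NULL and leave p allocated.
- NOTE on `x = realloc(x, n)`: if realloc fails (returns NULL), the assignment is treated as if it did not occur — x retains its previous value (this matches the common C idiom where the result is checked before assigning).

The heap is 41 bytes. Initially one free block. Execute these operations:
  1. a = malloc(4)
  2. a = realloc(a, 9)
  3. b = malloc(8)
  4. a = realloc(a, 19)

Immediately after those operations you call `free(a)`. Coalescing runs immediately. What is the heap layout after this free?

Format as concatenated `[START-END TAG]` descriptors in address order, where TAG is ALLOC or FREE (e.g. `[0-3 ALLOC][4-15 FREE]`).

Op 1: a = malloc(4) -> a = 0; heap: [0-3 ALLOC][4-40 FREE]
Op 2: a = realloc(a, 9) -> a = 0; heap: [0-8 ALLOC][9-40 FREE]
Op 3: b = malloc(8) -> b = 9; heap: [0-8 ALLOC][9-16 ALLOC][17-40 FREE]
Op 4: a = realloc(a, 19) -> a = 17; heap: [0-8 FREE][9-16 ALLOC][17-35 ALLOC][36-40 FREE]
free(a): a = 17 -> block [17-35 ALLOC]; mark free, coalesce with adjacent free neighbors -> [0-8 FREE][9-16 ALLOC][17-40 FREE]

Answer: [0-8 FREE][9-16 ALLOC][17-40 FREE]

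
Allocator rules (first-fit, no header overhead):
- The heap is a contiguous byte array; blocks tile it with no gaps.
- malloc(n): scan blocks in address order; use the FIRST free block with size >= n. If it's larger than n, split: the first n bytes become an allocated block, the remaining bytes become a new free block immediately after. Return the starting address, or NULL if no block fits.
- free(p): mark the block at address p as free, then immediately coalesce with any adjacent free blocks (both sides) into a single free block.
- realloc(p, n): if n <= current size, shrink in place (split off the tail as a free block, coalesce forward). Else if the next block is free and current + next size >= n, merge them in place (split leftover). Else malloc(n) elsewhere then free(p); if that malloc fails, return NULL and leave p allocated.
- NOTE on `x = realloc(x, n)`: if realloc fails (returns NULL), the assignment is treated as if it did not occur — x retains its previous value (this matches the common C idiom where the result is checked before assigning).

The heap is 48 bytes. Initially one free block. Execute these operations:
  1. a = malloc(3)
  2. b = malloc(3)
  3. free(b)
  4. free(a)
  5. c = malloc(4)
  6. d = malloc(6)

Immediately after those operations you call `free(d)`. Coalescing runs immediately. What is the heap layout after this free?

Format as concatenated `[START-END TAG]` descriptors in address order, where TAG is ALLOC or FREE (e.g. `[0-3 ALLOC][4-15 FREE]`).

Answer: [0-3 ALLOC][4-47 FREE]

Derivation:
Op 1: a = malloc(3) -> a = 0; heap: [0-2 ALLOC][3-47 FREE]
Op 2: b = malloc(3) -> b = 3; heap: [0-2 ALLOC][3-5 ALLOC][6-47 FREE]
Op 3: free(b) -> (freed b); heap: [0-2 ALLOC][3-47 FREE]
Op 4: free(a) -> (freed a); heap: [0-47 FREE]
Op 5: c = malloc(4) -> c = 0; heap: [0-3 ALLOC][4-47 FREE]
Op 6: d = malloc(6) -> d = 4; heap: [0-3 ALLOC][4-9 ALLOC][10-47 FREE]
free(d): d = 4 -> block [4-9 ALLOC]; mark free, coalesce with adjacent free neighbors -> [0-3 ALLOC][4-47 FREE]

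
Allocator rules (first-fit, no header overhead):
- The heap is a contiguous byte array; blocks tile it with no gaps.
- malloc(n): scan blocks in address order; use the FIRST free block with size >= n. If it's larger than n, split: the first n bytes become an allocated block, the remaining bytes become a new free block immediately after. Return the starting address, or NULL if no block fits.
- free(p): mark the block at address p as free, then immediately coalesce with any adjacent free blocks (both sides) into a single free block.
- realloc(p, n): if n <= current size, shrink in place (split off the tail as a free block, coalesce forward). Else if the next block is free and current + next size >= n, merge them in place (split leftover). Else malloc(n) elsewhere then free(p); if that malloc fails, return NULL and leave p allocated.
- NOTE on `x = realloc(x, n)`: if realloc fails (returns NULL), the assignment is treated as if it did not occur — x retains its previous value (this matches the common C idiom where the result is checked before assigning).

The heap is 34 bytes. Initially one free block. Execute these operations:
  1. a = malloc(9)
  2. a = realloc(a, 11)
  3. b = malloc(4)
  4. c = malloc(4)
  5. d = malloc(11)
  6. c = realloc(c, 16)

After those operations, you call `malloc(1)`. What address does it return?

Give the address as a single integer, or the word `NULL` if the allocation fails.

Op 1: a = malloc(9) -> a = 0; heap: [0-8 ALLOC][9-33 FREE]
Op 2: a = realloc(a, 11) -> a = 0; heap: [0-10 ALLOC][11-33 FREE]
Op 3: b = malloc(4) -> b = 11; heap: [0-10 ALLOC][11-14 ALLOC][15-33 FREE]
Op 4: c = malloc(4) -> c = 15; heap: [0-10 ALLOC][11-14 ALLOC][15-18 ALLOC][19-33 FREE]
Op 5: d = malloc(11) -> d = 19; heap: [0-10 ALLOC][11-14 ALLOC][15-18 ALLOC][19-29 ALLOC][30-33 FREE]
Op 6: c = realloc(c, 16) -> NULL (c unchanged); heap: [0-10 ALLOC][11-14 ALLOC][15-18 ALLOC][19-29 ALLOC][30-33 FREE]
malloc(1): first-fit scan over [0-10 ALLOC][11-14 ALLOC][15-18 ALLOC][19-29 ALLOC][30-33 FREE] -> 30

Answer: 30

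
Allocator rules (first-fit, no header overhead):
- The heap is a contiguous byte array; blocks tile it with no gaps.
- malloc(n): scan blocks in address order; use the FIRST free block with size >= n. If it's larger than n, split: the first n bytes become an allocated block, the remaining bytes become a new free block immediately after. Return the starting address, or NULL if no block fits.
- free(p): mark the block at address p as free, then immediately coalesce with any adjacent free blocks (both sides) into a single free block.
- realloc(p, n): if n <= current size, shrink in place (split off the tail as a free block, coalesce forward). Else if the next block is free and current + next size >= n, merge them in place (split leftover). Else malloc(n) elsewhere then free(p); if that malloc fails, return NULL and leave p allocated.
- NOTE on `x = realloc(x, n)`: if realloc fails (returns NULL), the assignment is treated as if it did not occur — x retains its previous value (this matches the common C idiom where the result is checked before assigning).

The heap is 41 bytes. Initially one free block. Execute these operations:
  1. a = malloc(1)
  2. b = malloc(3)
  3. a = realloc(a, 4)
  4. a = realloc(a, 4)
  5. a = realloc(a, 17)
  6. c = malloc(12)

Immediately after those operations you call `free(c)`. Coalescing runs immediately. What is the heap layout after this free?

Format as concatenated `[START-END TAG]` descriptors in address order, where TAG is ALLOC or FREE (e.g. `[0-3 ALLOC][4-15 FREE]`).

Op 1: a = malloc(1) -> a = 0; heap: [0-0 ALLOC][1-40 FREE]
Op 2: b = malloc(3) -> b = 1; heap: [0-0 ALLOC][1-3 ALLOC][4-40 FREE]
Op 3: a = realloc(a, 4) -> a = 4; heap: [0-0 FREE][1-3 ALLOC][4-7 ALLOC][8-40 FREE]
Op 4: a = realloc(a, 4) -> a = 4; heap: [0-0 FREE][1-3 ALLOC][4-7 ALLOC][8-40 FREE]
Op 5: a = realloc(a, 17) -> a = 4; heap: [0-0 FREE][1-3 ALLOC][4-20 ALLOC][21-40 FREE]
Op 6: c = malloc(12) -> c = 21; heap: [0-0 FREE][1-3 ALLOC][4-20 ALLOC][21-32 ALLOC][33-40 FREE]
free(c): c = 21 -> block [21-32 ALLOC]; mark free, coalesce with adjacent free neighbors -> [0-0 FREE][1-3 ALLOC][4-20 ALLOC][21-40 FREE]

Answer: [0-0 FREE][1-3 ALLOC][4-20 ALLOC][21-40 FREE]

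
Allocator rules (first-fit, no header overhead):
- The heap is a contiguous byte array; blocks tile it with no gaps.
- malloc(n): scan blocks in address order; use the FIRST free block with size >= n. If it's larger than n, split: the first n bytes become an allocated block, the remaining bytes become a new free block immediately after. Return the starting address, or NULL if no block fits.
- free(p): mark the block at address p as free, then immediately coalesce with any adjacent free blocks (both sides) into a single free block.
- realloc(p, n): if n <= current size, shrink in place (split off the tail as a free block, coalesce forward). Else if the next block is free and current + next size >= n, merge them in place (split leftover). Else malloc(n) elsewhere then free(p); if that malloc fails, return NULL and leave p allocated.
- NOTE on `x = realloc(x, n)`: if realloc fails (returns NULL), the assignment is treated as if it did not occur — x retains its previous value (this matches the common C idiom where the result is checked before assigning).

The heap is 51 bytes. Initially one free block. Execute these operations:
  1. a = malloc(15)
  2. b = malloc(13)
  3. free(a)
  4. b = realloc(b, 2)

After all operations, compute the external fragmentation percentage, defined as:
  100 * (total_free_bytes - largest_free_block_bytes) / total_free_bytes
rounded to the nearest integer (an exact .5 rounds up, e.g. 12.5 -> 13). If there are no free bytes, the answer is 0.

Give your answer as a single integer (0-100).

Op 1: a = malloc(15) -> a = 0; heap: [0-14 ALLOC][15-50 FREE]
Op 2: b = malloc(13) -> b = 15; heap: [0-14 ALLOC][15-27 ALLOC][28-50 FREE]
Op 3: free(a) -> (freed a); heap: [0-14 FREE][15-27 ALLOC][28-50 FREE]
Op 4: b = realloc(b, 2) -> b = 15; heap: [0-14 FREE][15-16 ALLOC][17-50 FREE]
Free blocks: [15 34] total_free=49 largest=34 -> 100*(49-34)/49 = 1500/49 ≈ 30.612 -> rounds to 31

Answer: 31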